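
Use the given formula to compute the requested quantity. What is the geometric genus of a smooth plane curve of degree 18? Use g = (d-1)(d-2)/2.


Using the genus formula for smooth plane curves:
g = (d-1)(d-2)/2
g = (18-1)(18-2)/2
g = 17*16/2
g = 272/2 = 136

136


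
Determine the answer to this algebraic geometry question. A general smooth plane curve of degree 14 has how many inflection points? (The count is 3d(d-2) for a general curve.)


For a general smooth plane curve C of degree d, the inflection points are
the intersection of C with its Hessian curve, which has degree 3(d-2).
By Bezout, the total intersection number is d * 3(d-2) = 14 * 36 = 504.
For a general curve every flex is ordinary, so each contributes
multiplicity 1 to C·Hess(C), and the number of distinct inflection
points is 3d(d-2).
Inflection points = 3*14*(14-2) = 3*14*12 = 504

504


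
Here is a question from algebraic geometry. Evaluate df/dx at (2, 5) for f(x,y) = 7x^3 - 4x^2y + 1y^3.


df/dx = 3*7*x^2 + 2*(-4)*x^1*y
At (2,5): 3*7*2^2 + 2*(-4)*2^1*5
= 84 - 80
= 4

4


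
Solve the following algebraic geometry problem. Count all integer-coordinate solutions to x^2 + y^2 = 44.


Systematically check integer values of x where x^2 <= 44.
For each valid x, check if 44 - x^2 is a perfect square.
Total integer solutions found: 0

0


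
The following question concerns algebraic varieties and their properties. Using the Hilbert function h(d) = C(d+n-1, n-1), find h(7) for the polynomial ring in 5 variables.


The Hilbert function for the polynomial ring in 5 variables is:
h(d) = C(d+n-1, n-1)
h(7) = C(7+5-1, 5-1) = C(11, 4)
= 11! / (4! * 7!)
= 330

330


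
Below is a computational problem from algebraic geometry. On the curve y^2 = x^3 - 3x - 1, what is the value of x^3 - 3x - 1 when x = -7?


Compute x^3 - 3x - 1 at x = -7:
x^3 = (-7)^3 = -343
(-3)*x = (-3)*(-7) = 21
Sum: -343 + 21 - 1 = -323

-323


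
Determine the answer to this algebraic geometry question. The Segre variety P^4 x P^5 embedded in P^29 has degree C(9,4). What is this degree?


The degree of the Segre variety P^4 x P^5 is C(m+n, m).
= C(9, 4)
= 126

126


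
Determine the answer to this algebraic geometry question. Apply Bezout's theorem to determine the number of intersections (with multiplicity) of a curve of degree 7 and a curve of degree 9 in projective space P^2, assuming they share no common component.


Bezout's theorem states the intersection count equals the product of degrees.
Intersection count = 7 * 9 = 63

63


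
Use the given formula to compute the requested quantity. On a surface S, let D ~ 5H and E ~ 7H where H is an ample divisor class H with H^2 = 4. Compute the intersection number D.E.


Using bilinearity of the intersection pairing on a surface S:
(aH).(bH) = ab * (H.H)
We have H^2 = 4.
D.E = (5H).(7H) = 5*7*4
= 35*4
= 140

140


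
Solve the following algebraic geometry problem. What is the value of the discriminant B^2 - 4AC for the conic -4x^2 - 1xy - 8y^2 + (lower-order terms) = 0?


The discriminant of a conic Ax^2 + Bxy + Cy^2 + ... = 0 is B^2 - 4AC.
B^2 = (-1)^2 = 1
4AC = 4*(-4)*(-8) = 128
Discriminant = 1 - 128 = -127

-127


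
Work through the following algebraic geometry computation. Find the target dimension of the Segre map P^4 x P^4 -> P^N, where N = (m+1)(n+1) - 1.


The Segre embedding maps P^m x P^n into P^N via
all products of coordinates from each factor.
N = (m+1)(n+1) - 1
N = (4+1)(4+1) - 1
N = 5*5 - 1
N = 25 - 1 = 24

24


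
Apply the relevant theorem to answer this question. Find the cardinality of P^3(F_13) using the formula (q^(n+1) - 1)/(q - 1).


P^3(F_13) has (q^(n+1) - 1)/(q - 1) points.
= 13^3 + 13^2 + 13^1 + 13^0
= 2197 + 169 + 13 + 1
= 2380

2380


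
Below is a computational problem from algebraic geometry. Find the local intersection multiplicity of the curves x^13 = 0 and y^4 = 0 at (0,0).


The intersection multiplicity of V(x^a) and V(y^b) at the origin is:
I(O; V(x^13), V(y^4)) = dim_k(k[x,y]/(x^13, y^4))
A basis for k[x,y]/(x^13, y^4) is the set of monomials x^i * y^j
where 0 <= i < 13 and 0 <= j < 4.
The number of such monomials is 13 * 4 = 52

52


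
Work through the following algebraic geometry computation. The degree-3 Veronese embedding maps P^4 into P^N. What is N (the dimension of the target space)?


The Veronese embedding v_d: P^n -> P^N maps each point to all
degree-d monomials in n+1 homogeneous coordinates.
N = C(n+d, d) - 1
N = C(4+3, 3) - 1
N = C(7, 3) - 1
C(7, 3) = 35
N = 35 - 1 = 34

34


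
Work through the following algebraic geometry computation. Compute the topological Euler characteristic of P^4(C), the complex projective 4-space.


The complex projective space P^4 has one cell in each even real dimension 0, 2, ..., 8.
The cohomology groups are H^{2k}(P^4) = Z for k = 0,...,4, and 0 otherwise.
Euler characteristic = sum of Betti numbers = 1 per even-dimensional cohomology group.
chi(P^4) = 4 + 1 = 5

5


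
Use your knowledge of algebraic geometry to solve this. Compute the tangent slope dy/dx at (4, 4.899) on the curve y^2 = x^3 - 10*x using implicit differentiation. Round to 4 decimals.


Using implicit differentiation of y^2 = x^3 - 10*x:
2y * dy/dx = 3x^2 - 10
dy/dx = (3x^2 - 10)/(2y)
Numerator: 3*4^2 - 10 = 38
Denominator: 2*4.899 = 9.798
dy/dx = 38/9.798 = 3.8783

3.8783


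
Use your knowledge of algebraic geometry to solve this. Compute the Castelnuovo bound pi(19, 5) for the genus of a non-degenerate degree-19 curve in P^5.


Castelnuovo's bound: write d - 1 = m(r-1) + epsilon with 0 <= epsilon < r-1.
d - 1 = 19 - 1 = 18
r - 1 = 5 - 1 = 4
18 = 4*4 + 2, so m = 4, epsilon = 2
pi(d, r) = m(m-1)(r-1)/2 + m*epsilon
= 4*3*4/2 + 4*2
= 48/2 + 8
= 24 + 8 = 32

32


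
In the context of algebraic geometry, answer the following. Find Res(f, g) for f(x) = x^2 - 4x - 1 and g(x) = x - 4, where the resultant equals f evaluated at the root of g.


For Res(f, x - c), we evaluate f at x = c.
f(4) = 4^2 - 4*4 - 1
= 16 - 16 - 1
= 0 - 1 = -1
Res(f, g) = -1

-1


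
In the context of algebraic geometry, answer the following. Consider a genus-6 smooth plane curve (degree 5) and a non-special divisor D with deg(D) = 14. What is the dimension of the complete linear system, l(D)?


First, compute the genus of a smooth plane curve of degree 5:
g = (d-1)(d-2)/2 = (5-1)(5-2)/2 = 6
For a non-special divisor D (i.e., h^1(D) = 0), Riemann-Roch gives:
l(D) = deg(D) - g + 1
Since deg(D) = 14 >= 2g - 1 = 11, D is non-special.
l(D) = 14 - 6 + 1 = 9

9


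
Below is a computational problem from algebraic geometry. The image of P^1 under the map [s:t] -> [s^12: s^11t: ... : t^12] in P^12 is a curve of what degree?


The rational normal curve in P^12 is the image of P^1 under the 12-uple Veronese.
A general hyperplane in P^12 pulls back to a degree-12 form on P^1, which has 12 zeros,
so the curve meets a general hyperplane in 12 points. Degree = 12.

12


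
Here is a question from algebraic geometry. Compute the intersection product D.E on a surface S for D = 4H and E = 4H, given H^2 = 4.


Using bilinearity of the intersection pairing on a surface S:
(aH).(bH) = ab * (H.H)
We have H^2 = 4.
D.E = (4H).(4H) = 4*4*4
= 16*4
= 64

64


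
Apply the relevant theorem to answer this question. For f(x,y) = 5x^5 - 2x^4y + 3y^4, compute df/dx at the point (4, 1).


df/dx = 5*5*x^4 + 4*(-2)*x^3*y
At (4,1): 5*5*4^4 + 4*(-2)*4^3*1
= 6400 - 512
= 5888

5888


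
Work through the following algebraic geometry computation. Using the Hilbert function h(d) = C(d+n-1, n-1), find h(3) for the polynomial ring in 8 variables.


The Hilbert function for the polynomial ring in 8 variables is:
h(d) = C(d+n-1, n-1)
h(3) = C(3+8-1, 8-1) = C(10, 7)
= 10! / (7! * 3!)
= 120

120


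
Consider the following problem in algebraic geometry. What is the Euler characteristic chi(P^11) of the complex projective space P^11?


The complex projective space P^11 has one cell in each even real dimension 0, 2, ..., 22.
The cohomology groups are H^{2k}(P^11) = Z for k = 0,...,11, and 0 otherwise.
Euler characteristic = sum of Betti numbers = 1 per even-dimensional cohomology group.
chi(P^11) = 11 + 1 = 12

12


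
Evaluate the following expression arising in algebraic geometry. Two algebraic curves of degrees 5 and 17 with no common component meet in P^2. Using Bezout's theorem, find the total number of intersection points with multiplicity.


Bezout's theorem states the intersection count equals the product of degrees.
Intersection count = 5 * 17 = 85

85


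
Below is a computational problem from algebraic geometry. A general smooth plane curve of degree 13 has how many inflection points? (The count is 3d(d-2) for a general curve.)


For a general smooth plane curve C of degree d, the inflection points are
the intersection of C with its Hessian curve, which has degree 3(d-2).
By Bezout, the total intersection number is d * 3(d-2) = 13 * 33 = 429.
For a general curve every flex is ordinary, so each contributes
multiplicity 1 to C·Hess(C), and the number of distinct inflection
points is 3d(d-2).
Inflection points = 3*13*(13-2) = 3*13*11 = 429

429


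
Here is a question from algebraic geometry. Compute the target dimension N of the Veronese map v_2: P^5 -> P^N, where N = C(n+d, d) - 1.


The Veronese embedding v_d: P^n -> P^N maps each point to all
degree-d monomials in n+1 homogeneous coordinates.
N = C(n+d, d) - 1
N = C(5+2, 2) - 1
N = C(7, 2) - 1
C(7, 2) = 21
N = 21 - 1 = 20

20


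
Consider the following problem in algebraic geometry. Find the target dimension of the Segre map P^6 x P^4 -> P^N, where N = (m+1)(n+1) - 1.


The Segre embedding maps P^m x P^n into P^N via
all products of coordinates from each factor.
N = (m+1)(n+1) - 1
N = (6+1)(4+1) - 1
N = 7*5 - 1
N = 35 - 1 = 34

34


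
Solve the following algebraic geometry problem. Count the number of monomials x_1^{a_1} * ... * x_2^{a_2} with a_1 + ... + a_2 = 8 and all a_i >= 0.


The number of degree-8 monomials in 2 variables is C(d+n-1, n-1).
= C(8+2-1, 2-1) = C(9, 1)
= 9

9


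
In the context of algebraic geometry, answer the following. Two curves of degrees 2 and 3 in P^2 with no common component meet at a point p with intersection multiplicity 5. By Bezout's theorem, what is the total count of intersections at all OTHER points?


By Bezout's theorem, the total intersection number is d1 * d2.
Total = 2 * 3 = 6
Intersection multiplicity at p = 5
Remaining intersections = 6 - 5 = 1

1


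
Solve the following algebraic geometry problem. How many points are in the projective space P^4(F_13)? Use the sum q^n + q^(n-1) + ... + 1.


P^4(F_13) has (q^(n+1) - 1)/(q - 1) points.
= 13^4 + 13^3 + 13^2 + 13^1 + 13^0
= 28561 + 2197 + 169 + 13 + 1
= 30941

30941


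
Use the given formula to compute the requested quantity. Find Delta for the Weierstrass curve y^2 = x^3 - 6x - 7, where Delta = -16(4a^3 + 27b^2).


Compute each component:
4a^3 = 4*(-6)^3 = 4*(-216) = -864
27b^2 = 27*(-7)^2 = 27*49 = 1323
4a^3 + 27b^2 = -864 + 1323 = 459
Delta = -16*459 = -7344

-7344


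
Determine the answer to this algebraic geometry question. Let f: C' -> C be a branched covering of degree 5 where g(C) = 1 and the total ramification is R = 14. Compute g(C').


Riemann-Hurwitz formula: 2g' - 2 = d(2g - 2) + R
Given: d = 5, g = 1, R = 14
2g' - 2 = 5*(2*1 - 2) + 14
2g' - 2 = 5*0 + 14
2g' - 2 = 0 + 14 = 14
2g' = 16
g' = 8

8


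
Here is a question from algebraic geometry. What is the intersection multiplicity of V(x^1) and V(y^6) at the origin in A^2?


The intersection multiplicity of V(x^a) and V(y^b) at the origin is:
I(O; V(x^1), V(y^6)) = dim_k(k[x,y]/(x^1, y^6))
A basis for k[x,y]/(x^1, y^6) is the set of monomials x^i * y^j
where 0 <= i < 1 and 0 <= j < 6.
The number of such monomials is 1 * 6 = 6

6


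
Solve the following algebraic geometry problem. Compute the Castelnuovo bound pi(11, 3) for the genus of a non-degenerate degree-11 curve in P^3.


Castelnuovo's bound: write d - 1 = m(r-1) + epsilon with 0 <= epsilon < r-1.
d - 1 = 11 - 1 = 10
r - 1 = 3 - 1 = 2
10 = 5*2 + 0, so m = 5, epsilon = 0
pi(d, r) = m(m-1)(r-1)/2 + m*epsilon
= 5*4*2/2 + 5*0
= 40/2 + 0
= 20 + 0 = 20

20


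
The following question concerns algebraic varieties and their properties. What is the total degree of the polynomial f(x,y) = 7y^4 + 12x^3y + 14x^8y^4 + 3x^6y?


Examine each term for its total degree (sum of exponents).
  Term '7y^4' has total degree 0+4 = 4.
  Term '12x^3y' has total degree 3+1 = 4.
  Term '14x^8y^4' has total degree 8+4 = 12.
  Term '3x^6y' has total degree 6+1 = 7.
The maximum total degree among all terms is 12.

12


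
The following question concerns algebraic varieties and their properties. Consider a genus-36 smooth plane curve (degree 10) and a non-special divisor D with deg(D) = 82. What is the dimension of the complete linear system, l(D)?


First, compute the genus of a smooth plane curve of degree 10:
g = (d-1)(d-2)/2 = (10-1)(10-2)/2 = 36
For a non-special divisor D (i.e., h^1(D) = 0), Riemann-Roch gives:
l(D) = deg(D) - g + 1
Since deg(D) = 82 >= 2g - 1 = 71, D is non-special.
l(D) = 82 - 36 + 1 = 47

47


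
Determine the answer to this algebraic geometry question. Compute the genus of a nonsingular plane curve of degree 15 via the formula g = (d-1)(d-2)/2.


Using the genus formula for smooth plane curves:
g = (d-1)(d-2)/2
g = (15-1)(15-2)/2
g = 14*13/2
g = 182/2 = 91

91


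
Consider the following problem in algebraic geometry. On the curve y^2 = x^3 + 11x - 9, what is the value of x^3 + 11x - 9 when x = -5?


Compute x^3 + 11x - 9 at x = -5:
x^3 = (-5)^3 = -125
11*x = 11*(-5) = -55
Sum: -125 - 55 - 9 = -189

-189


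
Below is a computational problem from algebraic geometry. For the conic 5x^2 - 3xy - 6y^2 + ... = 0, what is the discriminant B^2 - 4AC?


The discriminant of a conic Ax^2 + Bxy + Cy^2 + ... = 0 is B^2 - 4AC.
B^2 = (-3)^2 = 9
4AC = 4*5*(-6) = -120
Discriminant = 9 + 120 = 129

129


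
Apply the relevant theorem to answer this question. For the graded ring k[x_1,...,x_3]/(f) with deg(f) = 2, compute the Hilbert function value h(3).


For R = k[x_1,...,x_n]/(f) with f homogeneous of degree e:
The Hilbert series is (1 - t^e)/(1 - t)^n.
So h(d) = C(d+n-1, n-1) - C(d-e+n-1, n-1) for d >= e.
With n=3, e=2, d=3:
C(3+3-1, 3-1) = C(5, 2) = 10
C(3-2+3-1, 3-1) = C(3, 2) = 3
h(3) = 10 - 3 = 7

7


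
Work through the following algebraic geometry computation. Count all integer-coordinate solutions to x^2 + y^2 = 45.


Systematically check integer values of x where x^2 <= 45.
For each valid x, check if 45 - x^2 is a perfect square.
x=3: 45 - 9 = 36, sqrt = 6 (valid)
x=6: 45 - 36 = 9, sqrt = 3 (valid)
Total integer solutions found: 8

8


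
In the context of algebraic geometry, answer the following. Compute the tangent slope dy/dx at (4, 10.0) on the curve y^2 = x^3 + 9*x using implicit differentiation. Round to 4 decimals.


Using implicit differentiation of y^2 = x^3 + 9*x:
2y * dy/dx = 3x^2 + 9
dy/dx = (3x^2 + 9)/(2y)
Numerator: 3*4^2 + 9 = 57
Denominator: 2*10.0 = 20.0
dy/dx = 57/20.0 = 2.8500

2.8500


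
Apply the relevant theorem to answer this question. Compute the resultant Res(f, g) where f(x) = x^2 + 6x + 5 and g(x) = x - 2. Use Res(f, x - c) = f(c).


For Res(f, x - c), we evaluate f at x = c.
f(2) = 2^2 + 6*2 + 5
= 4 + 12 + 5
= 16 + 5 = 21
Res(f, g) = 21

21


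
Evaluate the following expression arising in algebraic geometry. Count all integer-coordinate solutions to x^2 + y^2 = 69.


Systematically check integer values of x where x^2 <= 69.
For each valid x, check if 69 - x^2 is a perfect square.
Total integer solutions found: 0

0


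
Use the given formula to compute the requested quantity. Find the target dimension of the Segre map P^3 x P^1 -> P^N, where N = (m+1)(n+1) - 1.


The Segre embedding maps P^m x P^n into P^N via
all products of coordinates from each factor.
N = (m+1)(n+1) - 1
N = (3+1)(1+1) - 1
N = 4*2 - 1
N = 8 - 1 = 7

7


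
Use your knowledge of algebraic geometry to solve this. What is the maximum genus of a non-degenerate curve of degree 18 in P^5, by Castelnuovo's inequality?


Castelnuovo's bound: write d - 1 = m(r-1) + epsilon with 0 <= epsilon < r-1.
d - 1 = 18 - 1 = 17
r - 1 = 5 - 1 = 4
17 = 4*4 + 1, so m = 4, epsilon = 1
pi(d, r) = m(m-1)(r-1)/2 + m*epsilon
= 4*3*4/2 + 4*1
= 48/2 + 4
= 24 + 4 = 28

28


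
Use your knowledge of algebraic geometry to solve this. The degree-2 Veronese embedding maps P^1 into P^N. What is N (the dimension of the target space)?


The Veronese embedding v_d: P^n -> P^N maps each point to all
degree-d monomials in n+1 homogeneous coordinates.
N = C(n+d, d) - 1
N = C(1+2, 2) - 1
N = C(3, 2) - 1
C(3, 2) = 3
N = 3 - 1 = 2

2


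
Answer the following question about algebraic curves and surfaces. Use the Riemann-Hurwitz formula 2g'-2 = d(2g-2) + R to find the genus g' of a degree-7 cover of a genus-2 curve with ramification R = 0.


Riemann-Hurwitz formula: 2g' - 2 = d(2g - 2) + R
Given: d = 7, g = 2, R = 0
2g' - 2 = 7*(2*2 - 2) + 0
2g' - 2 = 7*2 + 0
2g' - 2 = 14 + 0 = 14
2g' = 16
g' = 8

8


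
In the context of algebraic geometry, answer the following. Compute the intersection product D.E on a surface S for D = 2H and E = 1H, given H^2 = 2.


Using bilinearity of the intersection pairing on a surface S:
(aH).(bH) = ab * (H.H)
We have H^2 = 2.
D.E = (2H).(1H) = 2*1*2
= 2*2
= 4

4


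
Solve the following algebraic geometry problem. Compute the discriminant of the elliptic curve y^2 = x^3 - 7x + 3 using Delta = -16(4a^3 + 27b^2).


Compute each component:
4a^3 = 4*(-7)^3 = 4*(-343) = -1372
27b^2 = 27*3^2 = 27*9 = 243
4a^3 + 27b^2 = -1372 + 243 = -1129
Delta = -16*(-1129) = 18064

18064


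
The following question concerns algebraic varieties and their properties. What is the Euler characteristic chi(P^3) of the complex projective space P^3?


The complex projective space P^3 has one cell in each even real dimension 0, 2, ..., 6.
The cohomology groups are H^{2k}(P^3) = Z for k = 0,...,3, and 0 otherwise.
Euler characteristic = sum of Betti numbers = 1 per even-dimensional cohomology group.
chi(P^3) = 3 + 1 = 4

4


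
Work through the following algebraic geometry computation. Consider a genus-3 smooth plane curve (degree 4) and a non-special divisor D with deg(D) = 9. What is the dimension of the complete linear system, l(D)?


First, compute the genus of a smooth plane curve of degree 4:
g = (d-1)(d-2)/2 = (4-1)(4-2)/2 = 3
For a non-special divisor D (i.e., h^1(D) = 0), Riemann-Roch gives:
l(D) = deg(D) - g + 1
Since deg(D) = 9 >= 2g - 1 = 5, D is non-special.
l(D) = 9 - 3 + 1 = 7

7


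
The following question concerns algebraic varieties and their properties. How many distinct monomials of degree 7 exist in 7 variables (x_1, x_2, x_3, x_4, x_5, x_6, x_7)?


The number of degree-7 monomials in 7 variables is C(d+n-1, n-1).
= C(7+7-1, 7-1) = C(13, 6)
= 1716

1716


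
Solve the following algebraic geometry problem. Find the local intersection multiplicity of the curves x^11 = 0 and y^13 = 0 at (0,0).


The intersection multiplicity of V(x^a) and V(y^b) at the origin is:
I(O; V(x^11), V(y^13)) = dim_k(k[x,y]/(x^11, y^13))
A basis for k[x,y]/(x^11, y^13) is the set of monomials x^i * y^j
where 0 <= i < 11 and 0 <= j < 13.
The number of such monomials is 11 * 13 = 143

143


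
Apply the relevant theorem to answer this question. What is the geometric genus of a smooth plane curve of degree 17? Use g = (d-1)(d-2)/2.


Using the genus formula for smooth plane curves:
g = (d-1)(d-2)/2
g = (17-1)(17-2)/2
g = 16*15/2
g = 240/2 = 120

120


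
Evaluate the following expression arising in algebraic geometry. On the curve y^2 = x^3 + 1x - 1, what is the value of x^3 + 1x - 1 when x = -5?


Compute x^3 + 1x - 1 at x = -5:
x^3 = (-5)^3 = -125
1*x = 1*(-5) = -5
Sum: -125 - 5 - 1 = -131

-131


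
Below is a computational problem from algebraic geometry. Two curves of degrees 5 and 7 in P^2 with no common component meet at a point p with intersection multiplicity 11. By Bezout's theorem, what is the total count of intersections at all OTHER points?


By Bezout's theorem, the total intersection number is d1 * d2.
Total = 5 * 7 = 35
Intersection multiplicity at p = 11
Remaining intersections = 35 - 11 = 24

24


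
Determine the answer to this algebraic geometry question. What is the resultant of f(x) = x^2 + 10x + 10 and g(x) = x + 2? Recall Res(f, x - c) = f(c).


For Res(f, x - c), we evaluate f at x = c.
f(-2) = (-2)^2 + 10*(-2) + 10
= 4 - 20 + 10
= -16 + 10 = -6
Res(f, g) = -6

-6


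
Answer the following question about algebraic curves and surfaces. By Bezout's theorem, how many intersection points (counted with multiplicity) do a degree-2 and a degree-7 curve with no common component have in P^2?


Bezout's theorem states the intersection count equals the product of degrees.
Intersection count = 2 * 7 = 14

14


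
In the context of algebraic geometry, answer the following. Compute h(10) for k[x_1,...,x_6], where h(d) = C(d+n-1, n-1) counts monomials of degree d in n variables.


The Hilbert function for the polynomial ring in 6 variables is:
h(d) = C(d+n-1, n-1)
h(10) = C(10+6-1, 6-1) = C(15, 5)
= 15! / (5! * 10!)
= 3003

3003


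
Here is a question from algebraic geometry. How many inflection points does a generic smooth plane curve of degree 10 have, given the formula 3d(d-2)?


For a general smooth plane curve C of degree d, the inflection points are
the intersection of C with its Hessian curve, which has degree 3(d-2).
By Bezout, the total intersection number is d * 3(d-2) = 10 * 24 = 240.
For a general curve every flex is ordinary, so each contributes
multiplicity 1 to C·Hess(C), and the number of distinct inflection
points is 3d(d-2).
Inflection points = 3*10*(10-2) = 3*10*8 = 240

240


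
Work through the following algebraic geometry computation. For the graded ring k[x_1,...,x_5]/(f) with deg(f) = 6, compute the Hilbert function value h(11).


For R = k[x_1,...,x_n]/(f) with f homogeneous of degree e:
The Hilbert series is (1 - t^e)/(1 - t)^n.
So h(d) = C(d+n-1, n-1) - C(d-e+n-1, n-1) for d >= e.
With n=5, e=6, d=11:
C(11+5-1, 5-1) = C(15, 4) = 1365
C(11-6+5-1, 5-1) = C(9, 4) = 126
h(11) = 1365 - 126 = 1239

1239


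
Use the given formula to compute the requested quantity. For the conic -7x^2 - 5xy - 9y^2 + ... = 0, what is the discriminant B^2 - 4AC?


The discriminant of a conic Ax^2 + Bxy + Cy^2 + ... = 0 is B^2 - 4AC.
B^2 = (-5)^2 = 25
4AC = 4*(-7)*(-9) = 252
Discriminant = 25 - 252 = -227

-227


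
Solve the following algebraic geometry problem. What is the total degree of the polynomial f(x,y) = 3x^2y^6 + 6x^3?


Examine each term for its total degree (sum of exponents).
  Term '3x^2y^6' has total degree 2+6 = 8.
  Term '6x^3' has total degree 3+0 = 3.
The maximum total degree among all terms is 8.

8


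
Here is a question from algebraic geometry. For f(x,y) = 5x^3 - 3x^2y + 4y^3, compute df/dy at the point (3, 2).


df/dy = (-3)*x^2 + 3*4*y^2
At (3,2): (-3)*3^2 + 3*4*2^2
= -27 + 48
= 21

21


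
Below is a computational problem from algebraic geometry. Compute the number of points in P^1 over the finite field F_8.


P^1(F_8) has (q^(n+1) - 1)/(q - 1) points.
= 8^1 + 8^0
= 8 + 1
= 9

9


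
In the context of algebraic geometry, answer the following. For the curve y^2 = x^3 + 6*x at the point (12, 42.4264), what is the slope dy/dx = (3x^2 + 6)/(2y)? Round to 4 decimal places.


Using implicit differentiation of y^2 = x^3 + 6*x:
2y * dy/dx = 3x^2 + 6
dy/dx = (3x^2 + 6)/(2y)
Numerator: 3*12^2 + 6 = 438
Denominator: 2*42.4264 = 84.8528
dy/dx = 438/84.8528 = 5.1619

5.1619


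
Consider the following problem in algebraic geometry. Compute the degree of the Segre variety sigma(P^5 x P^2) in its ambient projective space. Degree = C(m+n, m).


The degree of the Segre variety P^5 x P^2 is C(m+n, m).
= C(7, 5)
= 21

21


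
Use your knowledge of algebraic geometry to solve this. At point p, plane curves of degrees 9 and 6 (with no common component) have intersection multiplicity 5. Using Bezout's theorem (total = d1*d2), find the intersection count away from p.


By Bezout's theorem, the total intersection number is d1 * d2.
Total = 9 * 6 = 54
Intersection multiplicity at p = 5
Remaining intersections = 54 - 5 = 49

49


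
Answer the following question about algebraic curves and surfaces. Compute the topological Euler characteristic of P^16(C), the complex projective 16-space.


The complex projective space P^16 has one cell in each even real dimension 0, 2, ..., 32.
The cohomology groups are H^{2k}(P^16) = Z for k = 0,...,16, and 0 otherwise.
Euler characteristic = sum of Betti numbers = 1 per even-dimensional cohomology group.
chi(P^16) = 16 + 1 = 17

17


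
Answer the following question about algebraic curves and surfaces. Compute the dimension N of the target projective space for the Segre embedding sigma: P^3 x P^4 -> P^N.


The Segre embedding maps P^m x P^n into P^N via
all products of coordinates from each factor.
N = (m+1)(n+1) - 1
N = (3+1)(4+1) - 1
N = 4*5 - 1
N = 20 - 1 = 19

19


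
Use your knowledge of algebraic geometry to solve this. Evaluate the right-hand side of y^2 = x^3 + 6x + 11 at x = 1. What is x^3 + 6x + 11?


Compute x^3 + 6x + 11 at x = 1:
x^3 = 1^3 = 1
6*x = 6*1 = 6
Sum: 1 + 6 + 11 = 18

18


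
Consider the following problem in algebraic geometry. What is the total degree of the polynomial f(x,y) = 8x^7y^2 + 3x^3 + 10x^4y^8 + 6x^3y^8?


Examine each term for its total degree (sum of exponents).
  Term '8x^7y^2' has total degree 7+2 = 9.
  Term '3x^3' has total degree 3+0 = 3.
  Term '10x^4y^8' has total degree 4+8 = 12.
  Term '6x^3y^8' has total degree 3+8 = 11.
The maximum total degree among all terms is 12.

12


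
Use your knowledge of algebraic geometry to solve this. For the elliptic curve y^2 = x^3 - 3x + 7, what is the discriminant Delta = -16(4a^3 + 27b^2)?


Compute each component:
4a^3 = 4*(-3)^3 = 4*(-27) = -108
27b^2 = 27*7^2 = 27*49 = 1323
4a^3 + 27b^2 = -108 + 1323 = 1215
Delta = -16*1215 = -19440

-19440


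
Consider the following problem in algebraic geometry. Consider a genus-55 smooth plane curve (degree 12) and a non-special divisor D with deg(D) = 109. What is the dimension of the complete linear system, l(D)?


First, compute the genus of a smooth plane curve of degree 12:
g = (d-1)(d-2)/2 = (12-1)(12-2)/2 = 55
For a non-special divisor D (i.e., h^1(D) = 0), Riemann-Roch gives:
l(D) = deg(D) - g + 1
Since deg(D) = 109 >= 2g - 1 = 109, D is non-special.
l(D) = 109 - 55 + 1 = 55

55


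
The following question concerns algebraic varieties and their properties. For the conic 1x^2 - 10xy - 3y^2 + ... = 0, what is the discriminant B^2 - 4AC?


The discriminant of a conic Ax^2 + Bxy + Cy^2 + ... = 0 is B^2 - 4AC.
B^2 = (-10)^2 = 100
4AC = 4*1*(-3) = -12
Discriminant = 100 + 12 = 112

112


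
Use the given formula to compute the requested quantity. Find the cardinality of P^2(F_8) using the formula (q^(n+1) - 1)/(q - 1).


P^2(F_8) has (q^(n+1) - 1)/(q - 1) points.
= 8^2 + 8^1 + 8^0
= 64 + 8 + 1
= 73

73


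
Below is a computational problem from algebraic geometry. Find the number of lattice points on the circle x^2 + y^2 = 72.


Systematically check integer values of x where x^2 <= 72.
For each valid x, check if 72 - x^2 is a perfect square.
x=6: 72 - 36 = 36, sqrt = 6 (valid)
Total integer solutions found: 4

4


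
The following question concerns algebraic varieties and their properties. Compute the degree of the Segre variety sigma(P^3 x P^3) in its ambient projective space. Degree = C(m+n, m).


The degree of the Segre variety P^3 x P^3 is C(m+n, m).
= C(6, 3)
= 20

20


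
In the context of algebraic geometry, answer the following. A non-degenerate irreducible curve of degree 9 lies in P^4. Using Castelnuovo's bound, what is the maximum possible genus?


Castelnuovo's bound: write d - 1 = m(r-1) + epsilon with 0 <= epsilon < r-1.
d - 1 = 9 - 1 = 8
r - 1 = 4 - 1 = 3
8 = 2*3 + 2, so m = 2, epsilon = 2
pi(d, r) = m(m-1)(r-1)/2 + m*epsilon
= 2*1*3/2 + 2*2
= 6/2 + 4
= 3 + 4 = 7

7


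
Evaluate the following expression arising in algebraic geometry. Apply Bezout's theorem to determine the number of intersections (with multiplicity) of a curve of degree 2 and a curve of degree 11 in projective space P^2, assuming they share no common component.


Bezout's theorem states the intersection count equals the product of degrees.
Intersection count = 2 * 11 = 22

22


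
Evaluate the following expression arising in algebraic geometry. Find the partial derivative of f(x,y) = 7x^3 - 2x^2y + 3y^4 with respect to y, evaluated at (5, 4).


df/dy = (-2)*x^2 + 4*3*y^3
At (5,4): (-2)*5^2 + 4*3*4^3
= -50 + 768
= 718

718


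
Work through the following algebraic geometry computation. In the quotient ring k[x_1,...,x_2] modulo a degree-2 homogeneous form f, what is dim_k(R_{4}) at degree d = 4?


For R = k[x_1,...,x_n]/(f) with f homogeneous of degree e:
The Hilbert series is (1 - t^e)/(1 - t)^n.
So h(d) = C(d+n-1, n-1) - C(d-e+n-1, n-1) for d >= e.
With n=2, e=2, d=4:
C(4+2-1, 2-1) = C(5, 1) = 5
C(4-2+2-1, 2-1) = C(3, 1) = 3
h(4) = 5 - 3 = 2

2


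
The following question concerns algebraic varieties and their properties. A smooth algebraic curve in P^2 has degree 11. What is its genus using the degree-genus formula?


Using the genus formula for smooth plane curves:
g = (d-1)(d-2)/2
g = (11-1)(11-2)/2
g = 10*9/2
g = 90/2 = 45

45


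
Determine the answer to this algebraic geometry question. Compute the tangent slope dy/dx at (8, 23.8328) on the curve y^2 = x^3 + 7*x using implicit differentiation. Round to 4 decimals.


Using implicit differentiation of y^2 = x^3 + 7*x:
2y * dy/dx = 3x^2 + 7
dy/dx = (3x^2 + 7)/(2y)
Numerator: 3*8^2 + 7 = 199
Denominator: 2*23.8328 = 47.6656
dy/dx = 199/47.6656 = 4.1749

4.1749


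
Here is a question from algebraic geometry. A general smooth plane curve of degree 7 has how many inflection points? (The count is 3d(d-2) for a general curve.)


For a general smooth plane curve C of degree d, the inflection points are
the intersection of C with its Hessian curve, which has degree 3(d-2).
By Bezout, the total intersection number is d * 3(d-2) = 7 * 15 = 105.
For a general curve every flex is ordinary, so each contributes
multiplicity 1 to C·Hess(C), and the number of distinct inflection
points is 3d(d-2).
Inflection points = 3*7*(7-2) = 3*7*5 = 105

105


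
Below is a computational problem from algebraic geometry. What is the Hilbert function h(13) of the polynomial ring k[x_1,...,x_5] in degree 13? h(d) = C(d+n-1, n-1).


The Hilbert function for the polynomial ring in 5 variables is:
h(d) = C(d+n-1, n-1)
h(13) = C(13+5-1, 5-1) = C(17, 4)
= 17! / (4! * 13!)
= 2380

2380


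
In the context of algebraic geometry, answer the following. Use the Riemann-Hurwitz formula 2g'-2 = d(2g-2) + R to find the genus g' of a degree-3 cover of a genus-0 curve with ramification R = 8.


Riemann-Hurwitz formula: 2g' - 2 = d(2g - 2) + R
Given: d = 3, g = 0, R = 8
2g' - 2 = 3*(2*0 - 2) + 8
2g' - 2 = 3*(-2) + 8
2g' - 2 = -6 + 8 = 2
2g' = 4
g' = 2

2


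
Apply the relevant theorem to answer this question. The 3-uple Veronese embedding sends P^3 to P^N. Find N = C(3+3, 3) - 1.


The Veronese embedding v_d: P^n -> P^N maps each point to all
degree-d monomials in n+1 homogeneous coordinates.
N = C(n+d, d) - 1
N = C(3+3, 3) - 1
N = C(6, 3) - 1
C(6, 3) = 20
N = 20 - 1 = 19

19


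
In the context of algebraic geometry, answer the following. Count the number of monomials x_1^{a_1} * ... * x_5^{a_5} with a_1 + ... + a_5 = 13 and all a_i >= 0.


The number of degree-13 monomials in 5 variables is C(d+n-1, n-1).
= C(13+5-1, 5-1) = C(17, 4)
= 2380

2380


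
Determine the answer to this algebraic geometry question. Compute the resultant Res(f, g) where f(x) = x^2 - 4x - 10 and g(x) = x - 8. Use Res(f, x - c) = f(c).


For Res(f, x - c), we evaluate f at x = c.
f(8) = 8^2 - 4*8 - 10
= 64 - 32 - 10
= 32 - 10 = 22
Res(f, g) = 22

22


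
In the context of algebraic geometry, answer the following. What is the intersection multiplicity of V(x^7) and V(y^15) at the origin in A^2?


The intersection multiplicity of V(x^a) and V(y^b) at the origin is:
I(O; V(x^7), V(y^15)) = dim_k(k[x,y]/(x^7, y^15))
A basis for k[x,y]/(x^7, y^15) is the set of monomials x^i * y^j
where 0 <= i < 7 and 0 <= j < 15.
The number of such monomials is 7 * 15 = 105

105


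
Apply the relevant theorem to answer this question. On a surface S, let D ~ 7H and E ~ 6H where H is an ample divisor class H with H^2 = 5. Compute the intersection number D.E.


Using bilinearity of the intersection pairing on a surface S:
(aH).(bH) = ab * (H.H)
We have H^2 = 5.
D.E = (7H).(6H) = 7*6*5
= 42*5
= 210

210


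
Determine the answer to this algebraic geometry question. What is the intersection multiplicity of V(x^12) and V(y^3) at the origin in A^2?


The intersection multiplicity of V(x^a) and V(y^b) at the origin is:
I(O; V(x^12), V(y^3)) = dim_k(k[x,y]/(x^12, y^3))
A basis for k[x,y]/(x^12, y^3) is the set of monomials x^i * y^j
where 0 <= i < 12 and 0 <= j < 3.
The number of such monomials is 12 * 3 = 36

36


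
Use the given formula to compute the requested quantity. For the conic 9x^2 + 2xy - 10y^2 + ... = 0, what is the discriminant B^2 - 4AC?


The discriminant of a conic Ax^2 + Bxy + Cy^2 + ... = 0 is B^2 - 4AC.
B^2 = 2^2 = 4
4AC = 4*9*(-10) = -360
Discriminant = 4 + 360 = 364

364


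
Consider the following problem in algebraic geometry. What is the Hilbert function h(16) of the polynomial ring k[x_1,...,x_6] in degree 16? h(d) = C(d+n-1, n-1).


The Hilbert function for the polynomial ring in 6 variables is:
h(d) = C(d+n-1, n-1)
h(16) = C(16+6-1, 6-1) = C(21, 5)
= 21! / (5! * 16!)
= 20349

20349


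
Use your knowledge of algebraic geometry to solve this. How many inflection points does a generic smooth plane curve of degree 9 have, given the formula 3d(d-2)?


For a general smooth plane curve C of degree d, the inflection points are
the intersection of C with its Hessian curve, which has degree 3(d-2).
By Bezout, the total intersection number is d * 3(d-2) = 9 * 21 = 189.
For a general curve every flex is ordinary, so each contributes
multiplicity 1 to C·Hess(C), and the number of distinct inflection
points is 3d(d-2).
Inflection points = 3*9*(9-2) = 3*9*7 = 189

189


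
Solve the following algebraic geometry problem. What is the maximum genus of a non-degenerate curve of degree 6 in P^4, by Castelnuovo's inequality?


Castelnuovo's bound: write d - 1 = m(r-1) + epsilon with 0 <= epsilon < r-1.
d - 1 = 6 - 1 = 5
r - 1 = 4 - 1 = 3
5 = 1*3 + 2, so m = 1, epsilon = 2
pi(d, r) = m(m-1)(r-1)/2 + m*epsilon
= 1*0*3/2 + 1*2
= 0/2 + 2
= 0 + 2 = 2

2


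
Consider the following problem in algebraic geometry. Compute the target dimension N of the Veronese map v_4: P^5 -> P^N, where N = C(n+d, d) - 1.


The Veronese embedding v_d: P^n -> P^N maps each point to all
degree-d monomials in n+1 homogeneous coordinates.
N = C(n+d, d) - 1
N = C(5+4, 4) - 1
N = C(9, 4) - 1
C(9, 4) = 126
N = 126 - 1 = 125

125


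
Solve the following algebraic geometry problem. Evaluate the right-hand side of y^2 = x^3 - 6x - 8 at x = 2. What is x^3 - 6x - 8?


Compute x^3 - 6x - 8 at x = 2:
x^3 = 2^3 = 8
(-6)*x = (-6)*2 = -12
Sum: 8 - 12 - 8 = -12

-12


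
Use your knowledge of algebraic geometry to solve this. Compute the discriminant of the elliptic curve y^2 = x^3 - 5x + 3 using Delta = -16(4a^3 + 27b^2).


Compute each component:
4a^3 = 4*(-5)^3 = 4*(-125) = -500
27b^2 = 27*3^2 = 27*9 = 243
4a^3 + 27b^2 = -500 + 243 = -257
Delta = -16*(-257) = 4112

4112


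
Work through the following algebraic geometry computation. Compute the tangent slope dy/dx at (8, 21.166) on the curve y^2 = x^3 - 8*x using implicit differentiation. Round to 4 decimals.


Using implicit differentiation of y^2 = x^3 - 8*x:
2y * dy/dx = 3x^2 - 8
dy/dx = (3x^2 - 8)/(2y)
Numerator: 3*8^2 - 8 = 184
Denominator: 2*21.166 = 42.332
dy/dx = 184/42.332 = 4.3466

4.3466


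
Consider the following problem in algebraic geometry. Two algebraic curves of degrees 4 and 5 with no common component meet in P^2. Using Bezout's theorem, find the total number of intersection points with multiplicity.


Bezout's theorem states the intersection count equals the product of degrees.
Intersection count = 4 * 5 = 20

20


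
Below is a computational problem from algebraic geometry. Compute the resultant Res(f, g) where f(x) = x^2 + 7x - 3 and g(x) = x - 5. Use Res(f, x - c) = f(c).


For Res(f, x - c), we evaluate f at x = c.
f(5) = 5^2 + 7*5 - 3
= 25 + 35 - 3
= 60 - 3 = 57
Res(f, g) = 57

57


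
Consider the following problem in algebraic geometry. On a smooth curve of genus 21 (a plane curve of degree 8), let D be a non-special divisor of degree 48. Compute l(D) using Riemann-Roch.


First, compute the genus of a smooth plane curve of degree 8:
g = (d-1)(d-2)/2 = (8-1)(8-2)/2 = 21
For a non-special divisor D (i.e., h^1(D) = 0), Riemann-Roch gives:
l(D) = deg(D) - g + 1
Since deg(D) = 48 >= 2g - 1 = 41, D is non-special.
l(D) = 48 - 21 + 1 = 28

28


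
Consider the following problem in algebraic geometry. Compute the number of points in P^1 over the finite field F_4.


P^1(F_4) has (q^(n+1) - 1)/(q - 1) points.
= 4^1 + 4^0
= 4 + 1
= 5

5


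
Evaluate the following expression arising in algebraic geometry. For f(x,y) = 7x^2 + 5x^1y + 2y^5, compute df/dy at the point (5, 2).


df/dy = 5*x^1 + 5*2*y^4
At (5,2): 5*5^1 + 5*2*2^4
= 25 + 160
= 185

185


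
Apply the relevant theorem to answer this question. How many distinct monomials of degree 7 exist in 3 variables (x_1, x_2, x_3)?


The number of degree-7 monomials in 3 variables is C(d+n-1, n-1).
= C(7+3-1, 3-1) = C(9, 2)
= 36

36


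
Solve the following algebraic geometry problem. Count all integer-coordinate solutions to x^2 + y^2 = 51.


Systematically check integer values of x where x^2 <= 51.
For each valid x, check if 51 - x^2 is a perfect square.
Total integer solutions found: 0

0


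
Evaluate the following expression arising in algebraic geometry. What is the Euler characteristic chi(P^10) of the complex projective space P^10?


The complex projective space P^10 has one cell in each even real dimension 0, 2, ..., 20.
The cohomology groups are H^{2k}(P^10) = Z for k = 0,...,10, and 0 otherwise.
Euler characteristic = sum of Betti numbers = 1 per even-dimensional cohomology group.
chi(P^10) = 10 + 1 = 11

11


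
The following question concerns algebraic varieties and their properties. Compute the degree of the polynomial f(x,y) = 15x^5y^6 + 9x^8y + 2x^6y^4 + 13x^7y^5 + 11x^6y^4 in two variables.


Examine each term for its total degree (sum of exponents).
  Term '15x^5y^6' has total degree 5+6 = 11.
  Term '9x^8y' has total degree 8+1 = 9.
  Term '2x^6y^4' has total degree 6+4 = 10.
  Term '13x^7y^5' has total degree 7+5 = 12.
  Term '11x^6y^4' has total degree 6+4 = 10.
The maximum total degree among all terms is 12.

12


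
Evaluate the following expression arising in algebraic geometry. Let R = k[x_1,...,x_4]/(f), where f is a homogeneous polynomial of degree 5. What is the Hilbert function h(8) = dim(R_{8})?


For R = k[x_1,...,x_n]/(f) with f homogeneous of degree e:
The Hilbert series is (1 - t^e)/(1 - t)^n.
So h(d) = C(d+n-1, n-1) - C(d-e+n-1, n-1) for d >= e.
With n=4, e=5, d=8:
C(8+4-1, 4-1) = C(11, 3) = 165
C(8-5+4-1, 4-1) = C(6, 3) = 20
h(8) = 165 - 20 = 145

145


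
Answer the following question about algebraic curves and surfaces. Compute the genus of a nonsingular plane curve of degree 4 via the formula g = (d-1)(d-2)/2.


Using the genus formula for smooth plane curves:
g = (d-1)(d-2)/2
g = (4-1)(4-2)/2
g = 3*2/2
g = 6/2 = 3

3
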